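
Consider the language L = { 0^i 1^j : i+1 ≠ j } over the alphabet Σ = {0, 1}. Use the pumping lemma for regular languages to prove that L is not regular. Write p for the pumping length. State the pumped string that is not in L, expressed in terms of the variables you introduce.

0^{p+p!} 1^{p+p!+1}

Toward a contradiction, assume L is regular with pumping length p.
Choose w = 0^p 1^{p+p!+1}. Since p ≠ (p+p!+1)-1 = p+p!, w ∈ L; and |w| ≥ p.
Write w = xyz as guaranteed by the lemma, with |xy| ≤ p and |y| > 0.
Since the first p symbols of w are all 0's and |xy| ≤ p, y lies entirely in the leading 0-block: y = 0^k for some k with 1 ≤ k ≤ p.
Since 1 ≤ k ≤ p, k divides p!; set t = 1 + p!/k. Then xy^t z has p + (p!/k)·k = p + p! copies of 0. Now the 0-count is p+p! and (1-count)-1 = (p+p!+1)-1 = p+p!, so i+1 ≠ j fails. So xy^t z = 0^{p+p!} 1^{p+p!+1} ∉ L.
This contradicts the pumping lemma, so L is not regular.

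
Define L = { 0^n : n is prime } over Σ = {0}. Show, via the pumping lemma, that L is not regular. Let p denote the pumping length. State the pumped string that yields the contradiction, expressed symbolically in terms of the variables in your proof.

Assume L is regular; let p be its pumping constant.
Let q be a prime with q ≥ p+2 (infinitely many primes exist), and take w = 0^q ∈ L with |w| = q ≥ p.
The pumping lemma gives a decomposition w = xyz where |xy| ≤ p and |y| > 0.
Then y = 0^k for some k with 1 ≤ k ≤ p.
Since 1 ≤ k ≤ p, |xz| = q-k. Pump with i = q+1: |xy^{q+1}z| = (q-k)+(q+1)k = q+qk = q(1+k), which is composite (both factors ≥ 2). So xy^{q+1}z = 0^{q(1+k)} ∉ L.
This contradicts the pumping lemma, so L is not regular.

0^{q(1+k)}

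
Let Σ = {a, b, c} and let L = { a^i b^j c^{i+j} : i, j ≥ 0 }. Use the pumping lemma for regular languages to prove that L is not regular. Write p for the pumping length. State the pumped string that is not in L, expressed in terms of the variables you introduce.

Toward a contradiction, assume L is regular with pumping length p.
Take w = a^p b^p c^{2p} ∈ L (with i=j=p, i+j=2p), |w| = 4p ≥ p.
By the pumping lemma, w = xyz with |xy| ≤ p and |y| ≥ 1.
The first p characters of w are a's, so xy (and hence y) consists only of a's. Write y = a^k, 1 ≤ k ≤ p.
Consider xy^2z = a^{p+k} b^p c^{2p}. Now the a- and b-counts sum to 2p+k, but the c-count is 2p ≠ 2p+k. So xy^2z ∉ L.
This is a contradiction; hence L is not regular.

a^{p+k} b^p c^{2p}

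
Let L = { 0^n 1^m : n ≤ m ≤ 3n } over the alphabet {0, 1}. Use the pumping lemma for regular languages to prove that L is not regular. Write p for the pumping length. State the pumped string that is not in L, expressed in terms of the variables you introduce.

0^{p+k} 1^p

Suppose for contradiction that L is regular, and let p be the pumping length.
Take w = 0^p 1^p ∈ L (since p ≤ p ≤ 3p), with |w| = 2p ≥ p.
Write w = xyz as guaranteed by the lemma, with |xy| ≤ p and |y| ≥ 1.
Since the first p symbols of w are all 0's and |xy| ≤ p, y lies entirely in the leading 0-block: y = 0^k for some k with 1 ≤ k ≤ p.
Pump with i = 2: xy^2z = 0^{p+k} 1^p. Now n = p+k > p = m, so the condition n ≤ m fails. Thus xy^2z ∉ L.
This is a contradiction; hence L is not regular.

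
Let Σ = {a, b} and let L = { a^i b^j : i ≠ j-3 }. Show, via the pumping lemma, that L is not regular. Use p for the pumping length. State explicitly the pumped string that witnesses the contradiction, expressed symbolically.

Assume L is regular; let p be its pumping constant.
Choose w = a^p b^{p+p!+3}. Since p ≠ (p+p!+3)-3 = p+p!, w ∈ L; and |w| ≥ p.
Write w = xyz as guaranteed by the lemma, with |xy| ≤ p and y is nonempty.
The first p characters of w are a's, so xy (and hence y) consists only of a's. Write y = a^k, 1 ≤ k ≤ p.
Since 1 ≤ k ≤ p, k divides p!; set t = 1 + p!/k. Then xy^t z has p + (p!/k)·k = p + p! copies of a. Now the a-count is p+p! and (b-count)-3 = (p+p!+3)-3 = p+p!, so i ≠ j-3 fails. So xy^t z = a^{p+p!} b^{p+p!+3} ∉ L.
Contradiction. Therefore L is not regular.

a^{p+p!} b^{p+p!+3}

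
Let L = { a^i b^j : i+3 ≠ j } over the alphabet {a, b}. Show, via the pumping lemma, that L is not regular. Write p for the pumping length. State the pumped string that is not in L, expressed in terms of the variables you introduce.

a^{p+p!} b^{p+p!+3}

Assume L is regular. Let p be the pumping length given by the pumping lemma.
Choose w = a^p b^{p+p!+3}. Since p ≠ (p+p!+3)-3 = p+p!, w ∈ L; and |w| ≥ p.
The pumping lemma gives a decomposition w = xyz where |xy| ≤ p and y is nonempty.
Because |xy| ≤ p and w begins with p copies of a, we have y = a^k with 1 ≤ k ≤ p.
Since 1 ≤ k ≤ p, k divides p!; set t = 1 + p!/k. Then xy^t z has p + (p!/k)·k = p + p! copies of a. Now the a-count is p+p! and (b-count)-3 = (p+p!+3)-3 = p+p!, so i+3 ≠ j fails. So xy^t z = a^{p+p!} b^{p+p!+3} ∉ L.
This contradicts the pumping lemma, so L is not regular.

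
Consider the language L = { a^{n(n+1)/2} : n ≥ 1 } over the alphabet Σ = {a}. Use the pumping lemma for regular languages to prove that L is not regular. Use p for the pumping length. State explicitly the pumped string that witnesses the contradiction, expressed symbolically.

Suppose for contradiction that L is regular, and let p be the pumping length.
Take w = a^{p(p+1)/2} ∈ L with |w| = p(p+1)/2 ≥ p.
Write w = xyz as guaranteed by the lemma, with |xy| ≤ p and y is nonempty.
Then y = a^k for some k with 1 ≤ k ≤ p.
Pump with i = 2: xy^2z = a^{p(p+1)/2+k}. Since 1 ≤ k ≤ p, p(p+1)/2 < p(p+1)/2+k ≤ p(p+1)/2+p < (p+1)(p+2)/2, so p(p+1)/2+k is strictly between consecutive triangular numbers. So xy^2z ∉ L.
This is a contradiction; hence L is not regular.

a^{p(p+1)/2+k}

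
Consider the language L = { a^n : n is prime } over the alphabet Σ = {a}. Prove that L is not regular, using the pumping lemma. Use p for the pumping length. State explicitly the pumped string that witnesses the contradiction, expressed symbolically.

Toward a contradiction, assume L is regular with pumping length p.
Let q be a prime with q ≥ p+2 (infinitely many primes exist), and take w = a^q ∈ L with |w| = q ≥ p.
Write w = xyz as guaranteed by the lemma, with |xy| ≤ p and y is nonempty.
Then y = a^k for some k with 1 ≤ k ≤ p.
Since 1 ≤ k ≤ p, |xz| = q-k. Pump with i = q+1: |xy^{q+1}z| = (q-k)+(q+1)k = q+qk = q(1+k), which is composite (both factors ≥ 2). So xy^{q+1}z = a^{q(1+k)} ∉ L.
Contradiction. Therefore L is not regular.

a^{q(1+k)}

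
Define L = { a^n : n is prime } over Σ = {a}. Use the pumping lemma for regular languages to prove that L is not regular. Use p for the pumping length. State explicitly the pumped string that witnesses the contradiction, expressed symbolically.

Assume L is regular. Let p be the pumping length given by the pumping lemma.
Let q be a prime with q ≥ p+2 (infinitely many primes exist), and take w = a^q ∈ L with |w| = q ≥ p.
Write w = xyz as guaranteed by the lemma, with |xy| ≤ p and |y| ≥ 1.
Then y = a^k for some k with 1 ≤ k ≤ p.
Since 1 ≤ k ≤ p, |xz| = q-k. Pump with i = q+1: |xy^{q+1}z| = (q-k)+(q+1)k = q+qk = q(1+k), which is composite (both factors ≥ 2). So xy^{q+1}z = a^{q(1+k)} ∉ L.
This is a contradiction; hence L is not regular.

a^{q(1+k)}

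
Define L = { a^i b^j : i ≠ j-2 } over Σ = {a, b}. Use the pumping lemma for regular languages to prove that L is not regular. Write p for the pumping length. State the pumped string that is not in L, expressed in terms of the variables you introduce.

Toward a contradiction, assume L is regular with pumping length p.
Choose w = a^p b^{p+p!+2}. Since p ≠ (p+p!+2)-2 = p+p!, w ∈ L; and |w| ≥ p.
By the pumping lemma, w = xyz with |xy| ≤ p and y is nonempty.
Since the first p symbols of w are all a's and |xy| ≤ p, y lies entirely in the leading a-block: y = a^k for some k with 1 ≤ k ≤ p.
Since 1 ≤ k ≤ p, k divides p!; set t = 1 + p!/k. Then xy^t z has p + (p!/k)·k = p + p! copies of a. Now the a-count is p+p! and (b-count)-2 = (p+p!+2)-2 = p+p!, so i ≠ j-2 fails. So xy^t z = a^{p+p!} b^{p+p!+2} ∉ L.
This contradicts the pumping lemma, so L is not regular.

a^{p+p!} b^{p+p!+2}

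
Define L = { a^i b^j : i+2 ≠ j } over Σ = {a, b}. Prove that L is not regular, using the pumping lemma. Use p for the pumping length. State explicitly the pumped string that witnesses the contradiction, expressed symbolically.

Assume L is regular. Let p be the pumping length given by the pumping lemma.
Choose w = a^p b^{p+p!+2}. Since p ≠ (p+p!+2)-2 = p+p!, w ∈ L; and |w| ≥ p.
By the pumping lemma, w = xyz with |xy| ≤ p and |y| ≥ 1.
Since the first p symbols of w are all a's and |xy| ≤ p, y lies entirely in the leading a-block: y = a^k for some k with 1 ≤ k ≤ p.
Since 1 ≤ k ≤ p, k divides p!; set t = 1 + p!/k. Then xy^t z has p + (p!/k)·k = p + p! copies of a. Now the a-count is p+p! and (b-count)-2 = (p+p!+2)-2 = p+p!, so i+2 ≠ j fails. So xy^t z = a^{p+p!} b^{p+p!+2} ∉ L.
This contradicts the pumping lemma, so L is not regular.

a^{p+p!} b^{p+p!+2}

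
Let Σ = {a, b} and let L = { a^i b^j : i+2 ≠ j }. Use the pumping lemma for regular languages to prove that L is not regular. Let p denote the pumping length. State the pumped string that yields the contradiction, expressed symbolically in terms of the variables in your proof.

a^{p+p!} b^{p+p!+2}

Assume L is regular. Let p be the pumping length given by the pumping lemma.
Choose w = a^p b^{p+p!+2}. Since p ≠ (p+p!+2)-2 = p+p!, w ∈ L; and |w| ≥ p.
The pumping lemma gives a decomposition w = xyz where |xy| ≤ p and |y| > 0.
Since the first p symbols of w are all a's and |xy| ≤ p, y lies entirely in the leading a-block: y = a^k for some k with 1 ≤ k ≤ p.
Since 1 ≤ k ≤ p, k divides p!; set t = 1 + p!/k. Then xy^t z has p + (p!/k)·k = p + p! copies of a. Now the a-count is p+p! and (b-count)-2 = (p+p!+2)-2 = p+p!, so i+2 ≠ j fails. So xy^t z = a^{p+p!} b^{p+p!+2} ∉ L.
Contradiction. Therefore L is not regular.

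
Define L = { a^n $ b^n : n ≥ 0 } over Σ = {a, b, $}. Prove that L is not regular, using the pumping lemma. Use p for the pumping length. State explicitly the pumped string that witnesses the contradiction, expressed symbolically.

a^{p+k} $ b^p

Suppose for contradiction that L is regular, and let p be the pumping length.
Take w = a^p $ b^p ∈ L with |w| = 2p+1 ≥ p.
Write w = xyz as guaranteed by the lemma, with |xy| ≤ p and |y| ≥ 1.
Since the first p symbols of w are all a's and |xy| ≤ p, y lies entirely in the leading a-block: y = a^k for some k with 1 ≤ k ≤ p.
Pump with i = 2: xy^2z = a^{p+k} $ b^p, which would require p+k = p. But k ≥ 1, so xy^2z ∉ L.
This is a contradiction; hence L is not regular.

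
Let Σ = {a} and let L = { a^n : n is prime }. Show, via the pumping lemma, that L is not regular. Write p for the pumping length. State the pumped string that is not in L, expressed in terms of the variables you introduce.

a^{q(1+k)}

Assume L is regular; let p be its pumping constant.
Let q be a prime with q ≥ p+2 (infinitely many primes exist), and take w = a^q ∈ L with |w| = q ≥ p.
By the pumping lemma, w = xyz with |xy| ≤ p and |y| ≥ 1.
Then y = a^k for some k with 1 ≤ k ≤ p.
Since 1 ≤ k ≤ p, |xz| = q-k. Pump with i = q+1: |xy^{q+1}z| = (q-k)+(q+1)k = q+qk = q(1+k), which is composite (both factors ≥ 2). So xy^{q+1}z = a^{q(1+k)} ∉ L.
Contradiction. Therefore L is not regular.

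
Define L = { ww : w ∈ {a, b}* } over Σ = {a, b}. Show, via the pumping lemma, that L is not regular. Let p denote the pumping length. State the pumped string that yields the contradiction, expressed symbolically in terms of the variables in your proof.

a^{p+k} b^p a^p b^p

Toward a contradiction, assume L is regular with pumping length p.
Take w = a^p b^p a^p b^p = uu where u = a^pb^p; then w ∈ L and |w| = 4p ≥ p.
The pumping lemma gives a decomposition w = xyz where |xy| ≤ p and |y| > 0.
Since the first p symbols of w are all a's and |xy| ≤ p, y lies entirely in the leading a-block: y = a^k for some k with 1 ≤ k ≤ p.
Pump with i = 2: xy^2z = a^{p+k} b^p a^p b^p, of length 4p+k. Suppose this equals vv. The string starts with a and ends with b, so v does too; thus the boundary between the two copies of v is a b→a transition. There is exactly one such transition, at position 2p+k, so |v| = 2p+k and |vv| = 4p+2k ≠ 4p+k since k ≥ 1. So xy^2z ∉ L.
This is a contradiction; hence L is not regular.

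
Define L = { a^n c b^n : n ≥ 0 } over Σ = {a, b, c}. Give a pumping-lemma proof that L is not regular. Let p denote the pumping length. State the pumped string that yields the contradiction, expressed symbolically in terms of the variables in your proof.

Assume L is regular. Let p be the pumping length given by the pumping lemma.
Take w = a^p c b^p ∈ L with |w| = 2p+1 ≥ p.
The pumping lemma gives a decomposition w = xyz where |xy| ≤ p and y is nonempty.
Since the first p symbols of w are all a's and |xy| ≤ p, y lies entirely in the leading a-block: y = a^k for some k with 1 ≤ k ≤ p.
Pump with i = 2: xy^2z = a^{p+k} c b^p, which would require p+k = p. But k ≥ 1, so xy^2z ∉ L.
This contradicts the pumping lemma, so L is not regular.

a^{p+k} c b^p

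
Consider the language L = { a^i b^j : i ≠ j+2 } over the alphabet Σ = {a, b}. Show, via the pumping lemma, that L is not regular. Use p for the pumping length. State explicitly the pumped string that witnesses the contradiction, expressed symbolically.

a^{p+p!} b^{p+p!-2}

Suppose for contradiction that L is regular, and let p be the pumping length.
Choose w = a^p b^{p+p!-2}. Since p ≠ (p+p!-2)+2 = p+p!, w ∈ L; and |w| ≥ p.
Write w = xyz as guaranteed by the lemma, with |xy| ≤ p and |y| ≥ 1.
The first p characters of w are a's, so xy (and hence y) consists only of a's. Write y = a^k, 1 ≤ k ≤ p.
Since 1 ≤ k ≤ p, k divides p!; set t = 1 + p!/k. Then xy^t z has p + (p!/k)·k = p + p! copies of a. Now the a-count is p+p! and (b-count)+2 = (p+p!-2)+2 = p+p!, so i ≠ j+2 fails. So xy^t z = a^{p+p!} b^{p+p!-2} ∉ L.
This contradicts the pumping lemma, so L is not regular.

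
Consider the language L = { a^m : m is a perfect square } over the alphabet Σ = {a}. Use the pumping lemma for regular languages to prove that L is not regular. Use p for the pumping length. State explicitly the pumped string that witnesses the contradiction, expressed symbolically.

Suppose for contradiction that L is regular, and let p be the pumping length.
Take w = a^{p²} ∈ L with |w| = p² ≥ p.
Write w = xyz as guaranteed by the lemma, with |xy| ≤ p and y is nonempty.
Then y = a^k for some k with 1 ≤ k ≤ p.
Pump with i = 2: xy^2z = a^{p²+k}. Since 1 ≤ k ≤ p, p² < p²+k ≤ p²+p < (p+1)², so p²+k lies strictly between consecutive squares and is not a perfect square. So xy^2z ∉ L.
This contradicts the pumping lemma, so L is not regular.

a^{p²+k}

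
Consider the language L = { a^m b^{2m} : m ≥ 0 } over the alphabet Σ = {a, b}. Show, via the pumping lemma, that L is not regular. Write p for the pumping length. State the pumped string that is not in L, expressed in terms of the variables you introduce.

Assume L is regular; let p be its pumping constant.
Let w = a^p b^{2p} ∈ L; note |w| = 3p ≥ p.
By the pumping lemma, w = xyz with |xy| ≤ p and |y| > 0.
Because |xy| ≤ p and w begins with p copies of a, we have y = a^k with 1 ≤ k ≤ p.
Pump with i = 2: xy^2z = a^{p+k} b^{2p}. For this to lie in L we would need 2p = 2(p+k), which forces k = 0. But k ≥ 1, so xy^2z ∉ L.
Contradiction. Therefore L is not regular.

a^{p+k} b^{2p}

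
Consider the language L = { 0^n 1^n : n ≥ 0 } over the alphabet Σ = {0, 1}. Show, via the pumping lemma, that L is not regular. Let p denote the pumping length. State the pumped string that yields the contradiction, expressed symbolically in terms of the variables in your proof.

Assume L is regular. Let p be the pumping length given by the pumping lemma.
Take w = 0^p 1^p. Then w ∈ L and |w| = 2p ≥ p.
By the pumping lemma, w = xyz with |xy| ≤ p and y is nonempty.
Because |xy| ≤ p and w begins with p copies of 0, we have y = 0^k with 1 ≤ k ≤ p.
Pump with i = 2: xy^2z = 0^{p+k} 1^p. For this to lie in L we would need p = p+k, which forces k = 0. But k ≥ 1, so xy^2z ∉ L.
This is a contradiction; hence L is not regular.

0^{p+k} 1^p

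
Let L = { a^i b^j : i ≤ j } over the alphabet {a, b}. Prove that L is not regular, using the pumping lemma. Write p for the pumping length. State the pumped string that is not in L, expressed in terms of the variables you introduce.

a^{p+k} b^p

Suppose for contradiction that L is regular, and let p be the pumping length.
Choose w = a^p b^p ∈ L, with |w| = 2p ≥ p.
The pumping lemma gives a decomposition w = xyz where |xy| ≤ p and |y| ≥ 1.
Because |xy| ≤ p and w begins with p copies of a, we have y = a^k with 1 ≤ k ≤ p.
Consider xy^2z = a^{p+k} b^p. Since k ≥ 1, the a-count p+k exceeds the b-count p, so i ≤ j fails; thus xy^2z ∉ L.
This is a contradiction; hence L is not regular.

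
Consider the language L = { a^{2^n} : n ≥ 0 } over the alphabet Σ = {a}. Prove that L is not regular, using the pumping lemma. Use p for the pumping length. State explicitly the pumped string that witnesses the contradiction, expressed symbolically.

a^{2^p+k}

Suppose for contradiction that L is regular, and let p be the pumping length.
Take w = a^{2^p} ∈ L with |w| = 2^p ≥ p.
The pumping lemma gives a decomposition w = xyz where |xy| ≤ p and y is nonempty.
Then y = a^k for some k with 1 ≤ k ≤ p.
Pump with i = 2: xy^2z = a^{2^p+k}. Since 1 ≤ k ≤ p < 2^p, we have 2^p < 2^p+k < 2^{p+1}, so 2^p+k is not a power of 2. So xy^2z ∉ L.
Contradiction. Therefore L is not regular.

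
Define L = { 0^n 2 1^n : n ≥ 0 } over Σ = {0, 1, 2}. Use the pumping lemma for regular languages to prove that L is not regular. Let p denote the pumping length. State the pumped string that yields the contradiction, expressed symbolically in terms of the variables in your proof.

Assume L is regular. Let p be the pumping length given by the pumping lemma.
Take w = 0^p 2 1^p ∈ L with |w| = 2p+1 ≥ p.
Write w = xyz as guaranteed by the lemma, with |xy| ≤ p and y is nonempty.
Because |xy| ≤ p and w begins with p copies of 0, we have y = 0^k with 1 ≤ k ≤ p.
Pump with i = 2: xy^2z = 0^{p+k} 2 1^p, which would require p+k = p. But k ≥ 1, so xy^2z ∉ L.
This is a contradiction; hence L is not regular.

0^{p+k} 2 1^p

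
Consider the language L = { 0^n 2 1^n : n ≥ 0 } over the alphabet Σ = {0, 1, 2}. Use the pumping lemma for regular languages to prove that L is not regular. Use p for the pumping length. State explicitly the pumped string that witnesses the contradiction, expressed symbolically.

0^{p+k} 2 1^p

Toward a contradiction, assume L is regular with pumping length p.
Take w = 0^p 2 1^p ∈ L with |w| = 2p+1 ≥ p.
By the pumping lemma, w = xyz with |xy| ≤ p and |y| > 0.
Because |xy| ≤ p and w begins with p copies of 0, we have y = 0^k with 1 ≤ k ≤ p.
Pump with i = 2: xy^2z = 0^{p+k} 2 1^p, which would require p+k = p. But k ≥ 1, so xy^2z ∉ L.
This is a contradiction; hence L is not regular.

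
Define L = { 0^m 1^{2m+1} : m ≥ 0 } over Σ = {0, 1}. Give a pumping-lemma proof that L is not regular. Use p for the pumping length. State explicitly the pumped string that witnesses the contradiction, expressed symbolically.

0^{p+k} 1^{2p+1}

Suppose for contradiction that L is regular, and let p be the pumping length.
Choose w = 0^p 1^{2p+1}, which is in L with |w| = 3p+1 ≥ p.
The pumping lemma gives a decomposition w = xyz where |xy| ≤ p and y is nonempty.
Because |xy| ≤ p and w begins with p copies of 0, we have y = 0^k with 1 ≤ k ≤ p.
Pump with i = 2: xy^2z = 0^{p+k} 1^{2p+1}. For this to lie in L we would need 2p+1 = 2(p+k)+1, which forces k = 0. But k ≥ 1, so xy^2z ∉ L.
This contradicts the pumping lemma, so L is not regular.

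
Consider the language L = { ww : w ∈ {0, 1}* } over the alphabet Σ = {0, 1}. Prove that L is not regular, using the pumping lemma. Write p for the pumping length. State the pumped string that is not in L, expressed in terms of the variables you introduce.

Toward a contradiction, assume L is regular with pumping length p.
Take w = 0^p 1^p 0^p 1^p = uu where u = 0^p1^p; then w ∈ L and |w| = 4p ≥ p.
By the pumping lemma, w = xyz with |xy| ≤ p and y is nonempty.
Since the first p symbols of w are all 0's and |xy| ≤ p, y lies entirely in the leading 0-block: y = 0^k for some k with 1 ≤ k ≤ p.
Pump with i = 2: xy^2z = 0^{p+k} 1^p 0^p 1^p, of length 4p+k. Suppose this equals vv. The string starts with 0 and ends with 1, so v does too; thus the boundary between the two copies of v is a 1→0 transition. There is exactly one such transition, at position 2p+k, so |v| = 2p+k and |vv| = 4p+2k ≠ 4p+k since k ≥ 1. So xy^2z ∉ L.
This is a contradiction; hence L is not regular.

0^{p+k} 1^p 0^p 1^p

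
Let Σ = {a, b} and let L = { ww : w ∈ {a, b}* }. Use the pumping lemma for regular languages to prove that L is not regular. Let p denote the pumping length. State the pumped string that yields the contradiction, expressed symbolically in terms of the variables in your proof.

a^{p+k} b^p a^p b^p

Toward a contradiction, assume L is regular with pumping length p.
Take w = a^p b^p a^p b^p = uu where u = a^pb^p; then w ∈ L and |w| = 4p ≥ p.
Write w = xyz as guaranteed by the lemma, with |xy| ≤ p and y is nonempty.
The first p characters of w are a's, so xy (and hence y) consists only of a's. Write y = a^k, 1 ≤ k ≤ p.
Pump with i = 2: xy^2z = a^{p+k} b^p a^p b^p, of length 4p+k. Suppose this equals vv. The string starts with a and ends with b, so v does too; thus the boundary between the two copies of v is a b→a transition. There is exactly one such transition, at position 2p+k, so |v| = 2p+k and |vv| = 4p+2k ≠ 4p+k since k ≥ 1. So xy^2z ∉ L.
This contradicts the pumping lemma, so L is not regular.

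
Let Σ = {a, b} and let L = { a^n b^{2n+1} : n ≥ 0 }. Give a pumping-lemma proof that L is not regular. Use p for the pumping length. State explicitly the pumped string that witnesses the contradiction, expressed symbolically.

a^{p+k} b^{2p+1}

Assume L is regular; let p be its pumping constant.
Take w = a^p b^{2p+1}. Then w ∈ L and |w| = 3p+1 ≥ p.
Write w = xyz as guaranteed by the lemma, with |xy| ≤ p and |y| ≥ 1.
Since the first p symbols of w are all a's and |xy| ≤ p, y lies entirely in the leading a-block: y = a^k for some k with 1 ≤ k ≤ p.
Pump with i = 2: xy^2z = a^{p+k} b^{2p+1}. For this to lie in L we would need 2p+1 = 2(p+k)+1, which forces k = 0. But k ≥ 1, so xy^2z ∉ L.
Contradiction. Therefore L is not regular.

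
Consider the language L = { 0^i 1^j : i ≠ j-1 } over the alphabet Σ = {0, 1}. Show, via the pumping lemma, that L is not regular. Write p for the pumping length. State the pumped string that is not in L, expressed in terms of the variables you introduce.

Assume L is regular; let p be its pumping constant.
Choose w = 0^p 1^{p+p!+1}. Since p ≠ (p+p!+1)-1 = p+p!, w ∈ L; and |w| ≥ p.
By the pumping lemma, w = xyz with |xy| ≤ p and y is nonempty.
The first p characters of w are 0's, so xy (and hence y) consists only of 0's. Write y = 0^k, 1 ≤ k ≤ p.
Since 1 ≤ k ≤ p, k divides p!; set t = 1 + p!/k. Then xy^t z has p + (p!/k)·k = p + p! copies of 0. Now the 0-count is p+p! and (1-count)-1 = (p+p!+1)-1 = p+p!, so i ≠ j-1 fails. So xy^t z = 0^{p+p!} 1^{p+p!+1} ∉ L.
This is a contradiction; hence L is not regular.

0^{p+p!} 1^{p+p!+1}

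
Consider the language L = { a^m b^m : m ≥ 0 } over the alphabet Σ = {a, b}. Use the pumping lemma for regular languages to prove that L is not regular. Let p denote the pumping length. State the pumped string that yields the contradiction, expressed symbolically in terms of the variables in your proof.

a^{p+k} b^p

Suppose for contradiction that L is regular, and let p be the pumping length.
Let w = a^p b^p ∈ L; note |w| = 2p ≥ p.
Write w = xyz as guaranteed by the lemma, with |xy| ≤ p and y is nonempty.
Since the first p symbols of w are all a's and |xy| ≤ p, y lies entirely in the leading a-block: y = a^k for some k with 1 ≤ k ≤ p.
Pump with i = 2: xy^2z = a^{p+k} b^p. For this to lie in L we would need p = p+k, which forces k = 0. But k ≥ 1, so xy^2z ∉ L.
Contradiction. Therefore L is not regular.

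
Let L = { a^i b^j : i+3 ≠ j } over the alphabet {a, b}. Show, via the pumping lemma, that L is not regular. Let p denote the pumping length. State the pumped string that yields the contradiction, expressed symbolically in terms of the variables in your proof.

Assume L is regular; let p be its pumping constant.
Choose w = a^p b^{p+p!+3}. Since p ≠ (p+p!+3)-3 = p+p!, w ∈ L; and |w| ≥ p.
Write w = xyz as guaranteed by the lemma, with |xy| ≤ p and |y| ≥ 1.
Since the first p symbols of w are all a's and |xy| ≤ p, y lies entirely in the leading a-block: y = a^k for some k with 1 ≤ k ≤ p.
Since 1 ≤ k ≤ p, k divides p!; set t = 1 + p!/k. Then xy^t z has p + (p!/k)·k = p + p! copies of a. Now the a-count is p+p! and (b-count)-3 = (p+p!+3)-3 = p+p!, so i+3 ≠ j fails. So xy^t z = a^{p+p!} b^{p+p!+3} ∉ L.
This contradicts the pumping lemma, so L is not regular.

a^{p+p!} b^{p+p!+3}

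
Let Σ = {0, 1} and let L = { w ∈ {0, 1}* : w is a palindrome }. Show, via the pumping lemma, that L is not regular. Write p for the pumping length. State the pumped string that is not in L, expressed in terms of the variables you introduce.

0^{p+k} 1 0^p

Assume L is regular. Let p be the pumping length given by the pumping lemma.
Take w = 0^p 1 0^p, a palindrome of length 2p+1 ≥ p.
By the pumping lemma, w = xyz with |xy| ≤ p and y is nonempty.
The first p characters of w are 0's, so xy (and hence y) consists only of 0's. Write y = 0^k, 1 ≤ k ≤ p.
Pump with i = 2: xy^2z = 0^{p+k} 1 0^p. Its reverse is 0^p 1 0^{p+k}, which differs from xy^2z since k ≥ 1. So xy^2z is not a palindrome and xy^2z ∉ L.
This is a contradiction; hence L is not regular.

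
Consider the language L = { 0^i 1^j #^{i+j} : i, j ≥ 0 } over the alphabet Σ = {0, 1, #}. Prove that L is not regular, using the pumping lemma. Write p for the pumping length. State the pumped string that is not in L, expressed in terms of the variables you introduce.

0^{p+k} 1^p #^{2p}

Toward a contradiction, assume L is regular with pumping length p.
Take w = 0^p 1^p #^{2p} ∈ L (with i=j=p, i+j=2p), |w| = 4p ≥ p.
Write w = xyz as guaranteed by the lemma, with |xy| ≤ p and |y| ≥ 1.
Because |xy| ≤ p and w begins with p copies of 0, we have y = 0^k with 1 ≤ k ≤ p.
Consider xy^2z = 0^{p+k} 1^p #^{2p}. Now the 0- and 1-counts sum to 2p+k, but the #-count is 2p ≠ 2p+k. So xy^2z ∉ L.
This contradicts the pumping lemma, so L is not regular.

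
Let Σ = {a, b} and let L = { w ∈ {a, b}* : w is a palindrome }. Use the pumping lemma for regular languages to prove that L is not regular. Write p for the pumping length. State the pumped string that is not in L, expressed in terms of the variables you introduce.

Toward a contradiction, assume L is regular with pumping length p.
Take w = a^p b a^p, a palindrome of length 2p+1 ≥ p.
Write w = xyz as guaranteed by the lemma, with |xy| ≤ p and |y| > 0.
The first p characters of w are a's, so xy (and hence y) consists only of a's. Write y = a^k, 1 ≤ k ≤ p.
Pump with i = 2: xy^2z = a^{p+k} b a^p. Its reverse is a^p b a^{p+k}, which differs from xy^2z since k ≥ 1. So xy^2z is not a palindrome and xy^2z ∉ L.
This is a contradiction; hence L is not regular.

a^{p+k} b a^p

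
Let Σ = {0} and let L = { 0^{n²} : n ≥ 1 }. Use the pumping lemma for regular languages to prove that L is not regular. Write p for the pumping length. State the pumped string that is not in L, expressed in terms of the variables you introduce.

0^{p²+k}

Toward a contradiction, assume L is regular with pumping length p.
Take w = 0^{p²} ∈ L with |w| = p² ≥ p.
The pumping lemma gives a decomposition w = xyz where |xy| ≤ p and y is nonempty.
Then y = 0^k for some k with 1 ≤ k ≤ p.
Pump with i = 2: xy^2z = 0^{p²+k}. Since 1 ≤ k ≤ p, p² < p²+k ≤ p²+p < (p+1)², so p²+k lies strictly between consecutive squares and is not a perfect square. So xy^2z ∉ L.
This is a contradiction; hence L is not regular.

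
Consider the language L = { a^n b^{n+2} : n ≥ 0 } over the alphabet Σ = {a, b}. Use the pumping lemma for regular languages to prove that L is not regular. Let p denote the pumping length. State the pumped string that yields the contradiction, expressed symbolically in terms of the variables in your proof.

a^{p+k} b^{p+2}

Assume L is regular. Let p be the pumping length given by the pumping lemma.
Choose w = a^p b^{p+2}, which is in L with |w| = 2p+2 ≥ p.
Write w = xyz as guaranteed by the lemma, with |xy| ≤ p and |y| ≥ 1.
Since the first p symbols of w are all a's and |xy| ≤ p, y lies entirely in the leading a-block: y = a^k for some k with 1 ≤ k ≤ p.
Pump with i = 2: xy^2z = a^{p+k} b^{p+2}. For this to lie in L we would need p+2 = (p+k)+2, which forces k = 0. But k ≥ 1, so xy^2z ∉ L.
This contradicts the pumping lemma, so L is not regular.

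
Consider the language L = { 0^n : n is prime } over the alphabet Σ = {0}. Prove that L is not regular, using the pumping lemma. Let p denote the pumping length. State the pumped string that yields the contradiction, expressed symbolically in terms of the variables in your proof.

0^{q(1+k)}

Toward a contradiction, assume L is regular with pumping length p.
Let q be a prime with q ≥ p+2 (infinitely many primes exist), and take w = 0^q ∈ L with |w| = q ≥ p.
Write w = xyz as guaranteed by the lemma, with |xy| ≤ p and |y| > 0.
Then y = 0^k for some k with 1 ≤ k ≤ p.
Since 1 ≤ k ≤ p, |xz| = q-k. Pump with i = q+1: |xy^{q+1}z| = (q-k)+(q+1)k = q+qk = q(1+k), which is composite (both factors ≥ 2). So xy^{q+1}z = 0^{q(1+k)} ∉ L.
This contradicts the pumping lemma, so L is not regular.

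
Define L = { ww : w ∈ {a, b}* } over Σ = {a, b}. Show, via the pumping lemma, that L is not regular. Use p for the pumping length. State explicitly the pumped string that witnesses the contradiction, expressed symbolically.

Suppose for contradiction that L is regular, and let p be the pumping length.
Take w = a^p b^p a^p b^p = uu where u = a^pb^p; then w ∈ L and |w| = 4p ≥ p.
By the pumping lemma, w = xyz with |xy| ≤ p and y is nonempty.
Because |xy| ≤ p and w begins with p copies of a, we have y = a^k with 1 ≤ k ≤ p.
Pump with i = 2: xy^2z = a^{p+k} b^p a^p b^p, of length 4p+k. Suppose this equals vv. The string starts with a and ends with b, so v does too; thus the boundary between the two copies of v is a b→a transition. There is exactly one such transition, at position 2p+k, so |v| = 2p+k and |vv| = 4p+2k ≠ 4p+k since k ≥ 1. So xy^2z ∉ L.
This is a contradiction; hence L is not regular.

a^{p+k} b^p a^p b^p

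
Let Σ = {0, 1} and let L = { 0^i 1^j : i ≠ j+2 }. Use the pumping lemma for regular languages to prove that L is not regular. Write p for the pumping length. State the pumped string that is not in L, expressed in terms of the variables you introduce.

Assume L is regular. Let p be the pumping length given by the pumping lemma.
Choose w = 0^p 1^{p+p!-2}. Since p ≠ (p+p!-2)+2 = p+p!, w ∈ L; and |w| ≥ p.
The pumping lemma gives a decomposition w = xyz where |xy| ≤ p and y is nonempty.
The first p characters of w are 0's, so xy (and hence y) consists only of 0's. Write y = 0^k, 1 ≤ k ≤ p.
Since 1 ≤ k ≤ p, k divides p!; set t = 1 + p!/k. Then xy^t z has p + (p!/k)·k = p + p! copies of 0. Now the 0-count is p+p! and (1-count)+2 = (p+p!-2)+2 = p+p!, so i ≠ j+2 fails. So xy^t z = 0^{p+p!} 1^{p+p!-2} ∉ L.
This is a contradiction; hence L is not regular.

0^{p+p!} 1^{p+p!-2}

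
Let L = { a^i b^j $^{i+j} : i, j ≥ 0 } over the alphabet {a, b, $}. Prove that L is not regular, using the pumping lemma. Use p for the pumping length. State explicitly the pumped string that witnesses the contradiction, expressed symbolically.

a^{p+k} b^p $^{2p}

Suppose for contradiction that L is regular, and let p be the pumping length.
Take w = a^p b^p $^{2p} ∈ L (with i=j=p, i+j=2p), |w| = 4p ≥ p.
Write w = xyz as guaranteed by the lemma, with |xy| ≤ p and |y| > 0.
The first p characters of w are a's, so xy (and hence y) consists only of a's. Write y = a^k, 1 ≤ k ≤ p.
Consider xy^2z = a^{p+k} b^p $^{2p}. Now the a- and b-counts sum to 2p+k, but the $-count is 2p ≠ 2p+k. So xy^2z ∉ L.
This contradicts the pumping lemma, so L is not regular.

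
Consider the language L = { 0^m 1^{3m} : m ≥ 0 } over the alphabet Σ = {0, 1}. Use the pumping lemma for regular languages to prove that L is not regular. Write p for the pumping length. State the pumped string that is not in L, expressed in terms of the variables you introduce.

Assume L is regular. Let p be the pumping length given by the pumping lemma.
Let w = 0^p 1^{3p} ∈ L; note |w| = 4p ≥ p.
By the pumping lemma, w = xyz with |xy| ≤ p and |y| ≥ 1.
Because |xy| ≤ p and w begins with p copies of 0, we have y = 0^k with 1 ≤ k ≤ p.
Pump with i = 2: xy^2z = 0^{p+k} 1^{3p}. For this to lie in L we would need 3p = 3(p+k), which forces k = 0. But k ≥ 1, so xy^2z ∉ L.
This is a contradiction; hence L is not regular.

0^{p+k} 1^{3p}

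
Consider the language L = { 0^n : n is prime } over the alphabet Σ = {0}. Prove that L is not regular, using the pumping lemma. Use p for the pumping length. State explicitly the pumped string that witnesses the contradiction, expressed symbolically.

Assume L is regular. Let p be the pumping length given by the pumping lemma.
Let q be a prime with q ≥ p+2 (infinitely many primes exist), and take w = 0^q ∈ L with |w| = q ≥ p.
The pumping lemma gives a decomposition w = xyz where |xy| ≤ p and |y| > 0.
Then y = 0^k for some k with 1 ≤ k ≤ p.
Since 1 ≤ k ≤ p, |xz| = q-k. Pump with i = q+1: |xy^{q+1}z| = (q-k)+(q+1)k = q+qk = q(1+k), which is composite (both factors ≥ 2). So xy^{q+1}z = 0^{q(1+k)} ∉ L.
Contradiction. Therefore L is not regular.

0^{q(1+k)}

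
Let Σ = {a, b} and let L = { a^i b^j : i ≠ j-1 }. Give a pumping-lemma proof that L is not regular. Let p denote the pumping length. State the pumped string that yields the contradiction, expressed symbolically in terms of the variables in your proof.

Suppose for contradiction that L is regular, and let p be the pumping length.
Choose w = a^p b^{p+p!+1}. Since p ≠ (p+p!+1)-1 = p+p!, w ∈ L; and |w| ≥ p.
By the pumping lemma, w = xyz with |xy| ≤ p and |y| ≥ 1.
Since the first p symbols of w are all a's and |xy| ≤ p, y lies entirely in the leading a-block: y = a^k for some k with 1 ≤ k ≤ p.
Since 1 ≤ k ≤ p, k divides p!; set t = 1 + p!/k. Then xy^t z has p + (p!/k)·k = p + p! copies of a. Now the a-count is p+p! and (b-count)-1 = (p+p!+1)-1 = p+p!, so i ≠ j-1 fails. So xy^t z = a^{p+p!} b^{p+p!+1} ∉ L.
This is a contradiction; hence L is not regular.

a^{p+p!} b^{p+p!+1}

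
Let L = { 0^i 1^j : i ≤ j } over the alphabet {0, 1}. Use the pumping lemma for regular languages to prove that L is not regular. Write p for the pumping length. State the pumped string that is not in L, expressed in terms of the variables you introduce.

0^{p+k} 1^p

Assume L is regular; let p be its pumping constant.
Choose w = 0^p 1^p ∈ L, with |w| = 2p ≥ p.
Write w = xyz as guaranteed by the lemma, with |xy| ≤ p and |y| ≥ 1.
Since the first p symbols of w are all 0's and |xy| ≤ p, y lies entirely in the leading 0-block: y = 0^k for some k with 1 ≤ k ≤ p.
Consider xy^2z = 0^{p+k} 1^p. Since k ≥ 1, the 0-count p+k exceeds the 1-count p, so i ≤ j fails; thus xy^2z ∉ L.
This contradicts the pumping lemma, so L is not regular.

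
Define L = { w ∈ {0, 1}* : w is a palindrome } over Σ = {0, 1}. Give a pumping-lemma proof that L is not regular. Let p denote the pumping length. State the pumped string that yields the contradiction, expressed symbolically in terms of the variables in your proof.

Toward a contradiction, assume L is regular with pumping length p.
Take w = 0^p 1 0^p, a palindrome of length 2p+1 ≥ p.
Write w = xyz as guaranteed by the lemma, with |xy| ≤ p and |y| > 0.
Since the first p symbols of w are all 0's and |xy| ≤ p, y lies entirely in the leading 0-block: y = 0^k for some k with 1 ≤ k ≤ p.
Pump with i = 2: xy^2z = 0^{p+k} 1 0^p. Its reverse is 0^p 1 0^{p+k}, which differs from xy^2z since k ≥ 1. So xy^2z is not a palindrome and xy^2z ∉ L.
This contradicts the pumping lemma, so L is not regular.

0^{p+k} 1 0^p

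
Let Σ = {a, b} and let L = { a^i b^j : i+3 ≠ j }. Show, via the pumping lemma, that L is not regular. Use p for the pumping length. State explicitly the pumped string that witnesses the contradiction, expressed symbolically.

a^{p+p!} b^{p+p!+3}

Toward a contradiction, assume L is regular with pumping length p.
Choose w = a^p b^{p+p!+3}. Since p ≠ (p+p!+3)-3 = p+p!, w ∈ L; and |w| ≥ p.
Write w = xyz as guaranteed by the lemma, with |xy| ≤ p and y is nonempty.
The first p characters of w are a's, so xy (and hence y) consists only of a's. Write y = a^k, 1 ≤ k ≤ p.
Since 1 ≤ k ≤ p, k divides p!; set t = 1 + p!/k. Then xy^t z has p + (p!/k)·k = p + p! copies of a. Now the a-count is p+p! and (b-count)-3 = (p+p!+3)-3 = p+p!, so i+3 ≠ j fails. So xy^t z = a^{p+p!} b^{p+p!+3} ∉ L.
Contradiction. Therefore L is not regular.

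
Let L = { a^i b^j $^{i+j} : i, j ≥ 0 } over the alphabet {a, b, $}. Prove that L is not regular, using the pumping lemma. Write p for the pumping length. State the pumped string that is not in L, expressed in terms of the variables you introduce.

a^{p+k} b^p $^{2p}

Toward a contradiction, assume L is regular with pumping length p.
Take w = a^p b^p $^{2p} ∈ L (with i=j=p, i+j=2p), |w| = 4p ≥ p.
By the pumping lemma, w = xyz with |xy| ≤ p and y is nonempty.
Because |xy| ≤ p and w begins with p copies of a, we have y = a^k with 1 ≤ k ≤ p.
Consider xy^2z = a^{p+k} b^p $^{2p}. Now the a- and b-counts sum to 2p+k, but the $-count is 2p ≠ 2p+k. So xy^2z ∉ L.
This contradicts the pumping lemma, so L is not regular.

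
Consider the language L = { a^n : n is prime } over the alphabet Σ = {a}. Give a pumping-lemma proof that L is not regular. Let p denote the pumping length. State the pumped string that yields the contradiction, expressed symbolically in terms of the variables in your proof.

a^{q(1+k)}

Toward a contradiction, assume L is regular with pumping length p.
Let q be a prime with q ≥ p+2 (infinitely many primes exist), and take w = a^q ∈ L with |w| = q ≥ p.
By the pumping lemma, w = xyz with |xy| ≤ p and y is nonempty.
Then y = a^k for some k with 1 ≤ k ≤ p.
Since 1 ≤ k ≤ p, |xz| = q-k. Pump with i = q+1: |xy^{q+1}z| = (q-k)+(q+1)k = q+qk = q(1+k), which is composite (both factors ≥ 2). So xy^{q+1}z = a^{q(1+k)} ∉ L.
This is a contradiction; hence L is not regular.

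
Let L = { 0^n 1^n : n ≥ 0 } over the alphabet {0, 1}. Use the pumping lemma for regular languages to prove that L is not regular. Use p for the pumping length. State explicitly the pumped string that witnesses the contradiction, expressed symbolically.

0^{p+k} 1^p

Assume L is regular; let p be its pumping constant.
Choose w = 0^p 1^p, which is in L with |w| = 2p ≥ p.
The pumping lemma gives a decomposition w = xyz where |xy| ≤ p and |y| ≥ 1.
Because |xy| ≤ p and w begins with p copies of 0, we have y = 0^k with 1 ≤ k ≤ p.
Pump with i = 2: xy^2z = 0^{p+k} 1^p. For this to lie in L we would need p = p+k, which forces k = 0. But k ≥ 1, so xy^2z ∉ L.
Contradiction. Therefore L is not regular.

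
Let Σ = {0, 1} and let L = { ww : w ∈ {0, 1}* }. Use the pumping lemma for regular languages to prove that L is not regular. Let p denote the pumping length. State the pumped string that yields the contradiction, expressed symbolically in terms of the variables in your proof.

0^{p+k} 1^p 0^p 1^p

Suppose for contradiction that L is regular, and let p be the pumping length.
Take w = 0^p 1^p 0^p 1^p = uu where u = 0^p1^p; then w ∈ L and |w| = 4p ≥ p.
Write w = xyz as guaranteed by the lemma, with |xy| ≤ p and y is nonempty.
Because |xy| ≤ p and w begins with p copies of 0, we have y = 0^k with 1 ≤ k ≤ p.
Pump with i = 2: xy^2z = 0^{p+k} 1^p 0^p 1^p, of length 4p+k. Suppose this equals vv. The string starts with 0 and ends with 1, so v does too; thus the boundary between the two copies of v is a 1→0 transition. There is exactly one such transition, at position 2p+k, so |v| = 2p+k and |vv| = 4p+2k ≠ 4p+k since k ≥ 1. So xy^2z ∉ L.
Contradiction. Therefore L is not regular.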